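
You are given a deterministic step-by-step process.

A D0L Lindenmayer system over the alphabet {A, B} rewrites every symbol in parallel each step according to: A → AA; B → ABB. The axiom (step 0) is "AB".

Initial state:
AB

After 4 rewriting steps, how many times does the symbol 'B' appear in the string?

16

[0] AB
[1] AAABB
[2] AAAAAAABBABB
[3] AAAAAAAAAAAAAAABBABBAAABBABB
[4] AAAAAAAAAAAAAAAAAAAAAAAAAAAAAAABBABBAAABBABBAAAAAAABBABBAAABBABB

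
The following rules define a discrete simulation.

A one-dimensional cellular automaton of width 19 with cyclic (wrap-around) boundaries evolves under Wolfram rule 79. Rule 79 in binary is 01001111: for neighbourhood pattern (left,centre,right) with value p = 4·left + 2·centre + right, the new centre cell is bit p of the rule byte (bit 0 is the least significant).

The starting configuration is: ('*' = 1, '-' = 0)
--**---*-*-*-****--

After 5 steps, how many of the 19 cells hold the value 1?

0) --**---*-*-*-****--
1) ****-***-*-*-*--*-*
2) ---*-*-*-*-*-*-**-*
3) -***-*-*-*-*-*-**-*
4) -*-*-*-*-*-*-*-**-*
5) -*-*-*-*-*-*-*-**-*

10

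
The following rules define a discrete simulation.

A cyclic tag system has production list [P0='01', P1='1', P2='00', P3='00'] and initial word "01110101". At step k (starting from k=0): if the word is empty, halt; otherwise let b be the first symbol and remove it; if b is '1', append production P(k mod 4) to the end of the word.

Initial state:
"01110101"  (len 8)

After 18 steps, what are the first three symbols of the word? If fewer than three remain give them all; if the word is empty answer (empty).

gen 0: "01110101"  (len 8)
gen 1: "1110101"  (len 7)
gen 2: "1101011"  (len 7)
gen 3: "10101100"  (len 8)
gen 4: "010110000"  (len 9)
gen 5: "10110000"  (len 8)
gen 6: "01100001"  (len 8)
gen 7: "1100001"  (len 7)
gen 8: "10000100"  (len 8)
gen 9: "000010001"  (len 9)
gen 10: "00010001"  (len 8)
gen 11: "0010001"  (len 7)
gen 12: "010001"  (len 6)
gen 13: "10001"  (len 5)
gen 14: "00011"  (len 5)
gen 15: "0011"  (len 4)
gen 16: "011"  (len 3)
gen 17: "11"  (len 2)
gen 18: "11"  (len 2)

11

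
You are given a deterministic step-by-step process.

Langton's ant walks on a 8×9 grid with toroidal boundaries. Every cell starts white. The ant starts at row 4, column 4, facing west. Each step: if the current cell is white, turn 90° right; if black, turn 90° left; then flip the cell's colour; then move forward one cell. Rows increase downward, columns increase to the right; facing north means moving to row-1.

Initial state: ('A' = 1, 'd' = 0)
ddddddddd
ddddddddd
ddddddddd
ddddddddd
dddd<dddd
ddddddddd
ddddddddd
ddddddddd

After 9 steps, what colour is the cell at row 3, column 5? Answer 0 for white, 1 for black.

step 0: ddddddddd
ddddddddd
ddddddddd
ddddddddd
dddd<dddd
ddddddddd
ddddddddd
ddddddddd
step 1: ddddddddd
ddddddddd
ddddddddd
dddd^dddd
ddddAdddd
ddddddddd
ddddddddd
ddddddddd
step 2: ddddddddd
ddddddddd
ddddddddd
ddddA>ddd
ddddAdddd
ddddddddd
ddddddddd
ddddddddd
step 3: ddddddddd
ddddddddd
ddddddddd
ddddAAddd
ddddAvddd
ddddddddd
ddddddddd
ddddddddd
step 4: ddddddddd
ddddddddd
ddddddddd
ddddAAddd
dddd<Addd
ddddddddd
ddddddddd
ddddddddd
step 5: ddddddddd
ddddddddd
ddddddddd
ddddAAddd
dddddAddd
ddddvdddd
ddddddddd
ddddddddd
step 6: ddddddddd
ddddddddd
ddddddddd
ddddAAddd
dddddAddd
ddd<Adddd
ddddddddd
ddddddddd
step 7: ddddddddd
ddddddddd
ddddddddd
ddddAAddd
ddd^dAddd
dddAAdddd
ddddddddd
ddddddddd
step 8: ddddddddd
ddddddddd
ddddddddd
ddddAAddd
dddA>Addd
dddAAdddd
ddddddddd
ddddddddd
step 9: ddddddddd
ddddddddd
ddddddddd
ddddAAddd
dddAAAddd
dddAvdddd
ddddddddd
ddddddddd

1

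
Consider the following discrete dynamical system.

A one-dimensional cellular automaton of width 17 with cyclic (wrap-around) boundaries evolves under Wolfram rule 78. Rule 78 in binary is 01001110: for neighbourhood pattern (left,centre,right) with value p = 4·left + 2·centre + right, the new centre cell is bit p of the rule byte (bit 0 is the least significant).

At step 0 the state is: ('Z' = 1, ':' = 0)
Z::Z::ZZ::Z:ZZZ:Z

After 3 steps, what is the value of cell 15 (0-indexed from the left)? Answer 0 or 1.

0

[0] Z::Z::ZZ::Z:ZZZ:Z
[1] Z:ZZ:ZZZ:ZZ:Z:Z:Z
[2] Z:ZZ:Z:Z:ZZ:Z:Z:Z
[3] Z:ZZ:Z:Z:ZZ:Z:Z:Z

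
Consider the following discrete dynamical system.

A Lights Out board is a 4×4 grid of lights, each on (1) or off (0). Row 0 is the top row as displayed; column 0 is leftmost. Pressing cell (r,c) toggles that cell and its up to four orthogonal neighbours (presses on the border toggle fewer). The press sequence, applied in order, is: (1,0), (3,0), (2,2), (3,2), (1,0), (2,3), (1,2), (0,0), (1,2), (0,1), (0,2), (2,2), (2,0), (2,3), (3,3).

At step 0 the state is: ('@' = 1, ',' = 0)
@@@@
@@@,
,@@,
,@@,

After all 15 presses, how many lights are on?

6

k=0  @@@@
@@@,
,@@,
,@@,
k=1  ,@@@
,,@,
@@@,
,@@,
k=2  ,@@@
,,@,
,@@,
@,@,
k=3  ,@@@
,,,,
,,,@
@,,,
k=4  ,@@@
,,,,
,,@@
@@@@
k=5  @@@@
@@,,
@,@@
@@@@
k=6  @@@@
@@,@
@,,,
@@@,
k=7  @@,@
@,@,
@,@,
@@@,
k=8  ,,,@
,,@,
@,@,
@@@,
k=9  ,,@@
,@,@
@,,,
@@@,
k=10  @@,@
,,,@
@,,,
@@@,
k=11  @,@,
,,@@
@,,,
@@@,
k=12  @,@,
,,,@
@@@@
@@,,
k=13  @,@,
@,,@
,,@@
,@,,
k=14  @,@,
@,,,
,,,,
,@,@
k=15  @,@,
@,,,
,,,@
,@@,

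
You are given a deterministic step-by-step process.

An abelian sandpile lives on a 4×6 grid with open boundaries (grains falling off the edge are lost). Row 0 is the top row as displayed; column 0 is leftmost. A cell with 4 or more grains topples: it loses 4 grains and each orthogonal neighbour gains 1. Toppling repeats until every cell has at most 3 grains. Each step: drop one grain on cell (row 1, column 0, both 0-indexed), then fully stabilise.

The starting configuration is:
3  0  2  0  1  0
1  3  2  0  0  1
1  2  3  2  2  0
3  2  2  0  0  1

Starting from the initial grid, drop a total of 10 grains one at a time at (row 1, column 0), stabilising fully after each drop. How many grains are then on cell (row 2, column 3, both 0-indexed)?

3

k=0  3  0  2  0  1  0
1  3  2  0  0  1
1  2  3  2  2  0
3  2  2  0  0  1
k=1  3  0  2  0  1  0
2  3  2  0  0  1
1  2  3  2  2  0
3  2  2  0  0  1
k=2  3  0  2  0  1  0
3  3  2  0  0  1
1  2  3  2  2  0
3  2  2  0  0  1
k=3  0  2  2  0  1  0
2  0  3  0  0  1
2  3  3  2  2  0
3  2  2  0  0  1
k=4  0  2  2  0  1  0
3  0  3  0  0  1
2  3  3  2  2  0
3  2  2  0  0  1
k=5  1  2  2  0  1  0
0  1  3  0  0  1
3  3  3  2  2  0
3  2  2  0  0  1
k=6  1  2  2  0  1  0
1  1  3  0  0  1
3  3  3  2  2  0
3  2  2  0  0  1
k=7  1  2  2  0  1  0
2  1  3  0  0  1
3  3  3  2  2  0
3  2  2  0  0  1
k=8  1  2  2  0  1  0
3  1  3  0  0  1
3  3  3  2  2  0
3  2  2  0  0  1
k=9  2  3  3  0  1  0
2  0  1  1  0  1
2  3  2  3  2  0
1  1  0  1  0  1
k=10  2  3  3  0  1  0
3  0  1  1  0  1
2  3  2  3  2  0
1  1  0  1  0  1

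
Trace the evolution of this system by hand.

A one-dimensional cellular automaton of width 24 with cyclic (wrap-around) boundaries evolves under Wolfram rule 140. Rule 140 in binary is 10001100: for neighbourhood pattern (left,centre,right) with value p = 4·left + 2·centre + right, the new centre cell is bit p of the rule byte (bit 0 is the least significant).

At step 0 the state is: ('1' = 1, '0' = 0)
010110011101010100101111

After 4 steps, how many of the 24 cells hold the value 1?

gen 0: 010110011101010100101111
gen 1: 010100011001010100101110
gen 2: 010100010001010100101100
gen 3: 010100010001010100101000
gen 4: 010100010001010100101000

8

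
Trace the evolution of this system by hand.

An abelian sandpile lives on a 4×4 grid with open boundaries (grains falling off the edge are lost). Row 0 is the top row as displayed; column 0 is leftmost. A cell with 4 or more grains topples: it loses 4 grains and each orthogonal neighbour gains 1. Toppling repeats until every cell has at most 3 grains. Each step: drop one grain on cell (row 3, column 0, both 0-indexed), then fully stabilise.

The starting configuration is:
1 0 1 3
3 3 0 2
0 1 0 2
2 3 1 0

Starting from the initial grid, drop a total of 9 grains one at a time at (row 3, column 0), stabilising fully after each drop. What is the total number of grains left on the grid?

0) 1 0 1 3
3 3 0 2
0 1 0 2
2 3 1 0
1) 1 0 1 3
3 3 0 2
0 1 0 2
3 3 1 0
2) 1 0 1 3
3 3 0 2
1 2 0 2
1 0 2 0
3) 1 0 1 3
3 3 0 2
1 2 0 2
2 0 2 0
4) 1 0 1 3
3 3 0 2
1 2 0 2
3 0 2 0
5) 1 0 1 3
3 3 0 2
2 2 0 2
0 1 2 0
6) 1 0 1 3
3 3 0 2
2 2 0 2
1 1 2 0
7) 1 0 1 3
3 3 0 2
2 2 0 2
2 1 2 0
8) 1 0 1 3
3 3 0 2
2 2 0 2
3 1 2 0
9) 1 0 1 3
3 3 0 2
3 2 0 2
0 2 2 0

24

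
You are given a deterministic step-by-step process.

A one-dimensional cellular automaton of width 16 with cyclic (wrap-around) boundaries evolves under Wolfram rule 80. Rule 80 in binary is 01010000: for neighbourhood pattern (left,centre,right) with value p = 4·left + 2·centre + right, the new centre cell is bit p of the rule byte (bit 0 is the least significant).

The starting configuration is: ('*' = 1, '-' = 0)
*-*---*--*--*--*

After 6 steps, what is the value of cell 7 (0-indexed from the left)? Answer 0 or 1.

t=0: *-*---*--*--*--*
t=1: *--*---*--*--*--
t=2: -*--*---*--*--*-
t=3: --*--*---*--*--*
t=4: *--*--*---*--*--
t=5: -*--*--*---*--*-
t=6: --*--*--*---*--*

0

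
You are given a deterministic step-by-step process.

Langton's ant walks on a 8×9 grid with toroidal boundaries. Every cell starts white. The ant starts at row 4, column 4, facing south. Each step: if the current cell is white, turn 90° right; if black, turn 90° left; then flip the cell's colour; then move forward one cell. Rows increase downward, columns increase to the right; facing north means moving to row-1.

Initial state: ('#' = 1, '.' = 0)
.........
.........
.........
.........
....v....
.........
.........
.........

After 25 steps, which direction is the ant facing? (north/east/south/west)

0) .........
.........
.........
.........
....v....
.........
.........
.........
1) .........
.........
.........
.........
...<#....
.........
.........
.........
2) .........
.........
.........
...^.....
...##....
.........
.........
.........
3) .........
.........
.........
...#>....
...##....
.........
.........
.........
4) .........
.........
.........
...##....
...#v....
.........
.........
.........
5) .........
.........
.........
...##....
...#.>...
.........
.........
.........
6) .........
.........
.........
...##....
...#.#...
.....v...
.........
.........
7) .........
.........
.........
...##....
...#.#...
....<#...
.........
.........
8) .........
.........
.........
...##....
...#^#...
....##...
.........
.........
9) .........
.........
.........
...##....
...##>...
....##...
.........
.........
10) .........
.........
.........
...##^...
...##....
....##...
.........
.........
11) .........
.........
.........
...###>..
...##....
....##...
.........
.........
12) .........
.........
.........
...####..
...##.v..
....##...
.........
.........
13) .........
.........
.........
...####..
...##<#..
....##...
.........
.........
14) .........
.........
.........
...##^#..
...####..
....##...
.........
.........
15) .........
.........
.........
...#<.#..
...####..
....##...
.........
.........
16) .........
.........
.........
...#..#..
...#v##..
....##...
.........
.........
17) .........
.........
.........
...#..#..
...#.>#..
....##...
.........
.........
18) .........
.........
.........
...#.^#..
...#..#..
....##...
.........
.........
19) .........
.........
.........
...#.#>..
...#..#..
....##...
.........
.........
20) .........
.........
......^..
...#.#...
...#..#..
....##...
.........
.........
21) .........
.........
......#>.
...#.#...
...#..#..
....##...
.........
.........
22) .........
.........
......##.
...#.#.v.
...#..#..
....##...
.........
.........
23) .........
.........
......##.
...#.#<#.
...#..#..
....##...
.........
.........
24) .........
.........
......^#.
...#.###.
...#..#..
....##...
.........
.........
25) .........
.........
.....<.#.
...#.###.
...#..#..
....##...
.........
.........

west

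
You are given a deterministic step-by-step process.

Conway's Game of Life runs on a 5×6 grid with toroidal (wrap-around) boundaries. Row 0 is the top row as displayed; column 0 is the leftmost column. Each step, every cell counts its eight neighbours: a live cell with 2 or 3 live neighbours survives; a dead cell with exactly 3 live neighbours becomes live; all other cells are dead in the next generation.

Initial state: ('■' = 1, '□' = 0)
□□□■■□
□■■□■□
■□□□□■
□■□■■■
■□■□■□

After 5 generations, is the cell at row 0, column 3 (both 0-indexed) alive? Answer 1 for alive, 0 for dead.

0

k=0  □□□■■□
□■■□■□
■□□□□■
□■□■■■
■□■□■□
k=1  □□□□■□
■■■□■□
□□□□□□
□■■■□□
■■■□□□
k=2  □□□□□□
□■□■□■
■□□□□□
■□□■□□
■□□□□□
k=3  ■□□□□□
■□□□□□
■■■□■■
■■□□□■
□□□□□□
k=4  □□□□□□
□□□□□□
□□■□■□
□□■□■□
□■□□□■
k=5  □□□□□□
□□□□□□
□□□□□□
□■■□■■
□□□□□□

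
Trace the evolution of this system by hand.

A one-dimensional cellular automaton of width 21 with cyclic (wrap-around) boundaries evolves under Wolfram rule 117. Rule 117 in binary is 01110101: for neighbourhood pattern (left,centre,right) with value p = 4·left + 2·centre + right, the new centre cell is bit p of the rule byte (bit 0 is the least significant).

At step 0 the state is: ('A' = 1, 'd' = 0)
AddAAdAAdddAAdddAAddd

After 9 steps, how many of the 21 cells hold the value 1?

gen 0: AddAAdAAdddAAdddAAddd
gen 1: AAddAAdAAAddAAAddAAAd
gen 2: dAAddAAddAAdddAAdddAA
gen 3: AdAAddAAddAAAddAAAddA
gen 4: AAdAAddAAdddAAdddAAdd
gen 5: dAAdAAddAAAddAAAddAAd
gen 6: ddAAdAAdddAAdddAAddAA
gen 7: AddAAdAAAddAAAddAAddA
gen 8: AAddAAddAAdddAAddAAdd
gen 9: dAAddAAddAAAddAAddAAd

11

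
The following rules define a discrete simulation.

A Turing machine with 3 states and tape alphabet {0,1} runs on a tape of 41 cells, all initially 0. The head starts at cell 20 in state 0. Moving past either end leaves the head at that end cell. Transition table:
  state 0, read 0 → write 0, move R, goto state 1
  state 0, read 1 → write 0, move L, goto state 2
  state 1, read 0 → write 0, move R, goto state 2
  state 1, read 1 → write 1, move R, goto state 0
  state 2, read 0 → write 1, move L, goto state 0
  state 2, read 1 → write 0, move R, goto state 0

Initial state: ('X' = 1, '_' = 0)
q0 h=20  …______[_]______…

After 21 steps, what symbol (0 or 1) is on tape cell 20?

0

gen 0: q0 h=20  …______[_]______…
gen 1: q1 h=21  …______[_]______…
gen 2: q2 h=22  …______[_]______…
gen 3: q0 h=21  …______[_]X_____…
gen 4: q1 h=22  …______[X]______…
gen 5: q0 h=23  …_____X[_]______…
gen 6: q1 h=24  …____X_[_]______…
gen 7: q2 h=25  …___X__[_]______…
gen 8: q0 h=24  …____X_[_]X_____…
gen 9: q1 h=25  …___X__[X]______…
gen 10: q0 h=26  …__X__X[_]______…
gen 11: q1 h=27  …_X__X_[_]______…
gen 12: q2 h=28  …X__X__[_]______…
gen 13: q0 h=27  …_X__X_[_]X_____…
gen 14: q1 h=28  …X__X__[X]______…
gen 15: q0 h=29  …__X__X[_]______…
gen 16: q1 h=30  …_X__X_[_]______…
gen 17: q2 h=31  …X__X__[_]______…
gen 18: q0 h=30  …_X__X_[_]X_____…
gen 19: q1 h=31  …X__X__[X]______…
gen 20: q0 h=32  …__X__X[_]______…
gen 21: q1 h=33  …_X__X_[_]______…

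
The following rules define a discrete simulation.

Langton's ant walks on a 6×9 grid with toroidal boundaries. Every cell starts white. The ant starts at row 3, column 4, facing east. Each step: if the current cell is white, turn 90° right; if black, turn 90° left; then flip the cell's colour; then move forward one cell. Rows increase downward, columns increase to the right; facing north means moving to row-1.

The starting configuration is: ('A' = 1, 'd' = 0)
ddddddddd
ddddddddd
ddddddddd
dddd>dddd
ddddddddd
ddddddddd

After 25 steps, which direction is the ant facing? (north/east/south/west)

[0] ddddddddd
ddddddddd
ddddddddd
dddd>dddd
ddddddddd
ddddddddd
[1] ddddddddd
ddddddddd
ddddddddd
ddddAdddd
ddddvdddd
ddddddddd
[2] ddddddddd
ddddddddd
ddddddddd
ddddAdddd
ddd<Adddd
ddddddddd
[3] ddddddddd
ddddddddd
ddddddddd
ddd^Adddd
dddAAdddd
ddddddddd
[4] ddddddddd
ddddddddd
ddddddddd
dddA>dddd
dddAAdddd
ddddddddd
[5] ddddddddd
ddddddddd
dddd^dddd
dddAddddd
dddAAdddd
ddddddddd
[6] ddddddddd
ddddddddd
ddddA>ddd
dddAddddd
dddAAdddd
ddddddddd
[7] ddddddddd
ddddddddd
ddddAAddd
dddAdvddd
dddAAdddd
ddddddddd
[8] ddddddddd
ddddddddd
ddddAAddd
dddA<Addd
dddAAdddd
ddddddddd
[9] ddddddddd
ddddddddd
dddd^Addd
dddAAAddd
dddAAdddd
ddddddddd
[10] ddddddddd
ddddddddd
ddd<dAddd
dddAAAddd
dddAAdddd
ddddddddd
[11] ddddddddd
ddd^ddddd
dddAdAddd
dddAAAddd
dddAAdddd
ddddddddd
[12] ddddddddd
dddA>dddd
dddAdAddd
dddAAAddd
dddAAdddd
ddddddddd
[13] ddddddddd
dddAAdddd
dddAvAddd
dddAAAddd
dddAAdddd
ddddddddd
[14] ddddddddd
dddAAdddd
ddd<AAddd
dddAAAddd
dddAAdddd
ddddddddd
[15] ddddddddd
dddAAdddd
ddddAAddd
dddvAAddd
dddAAdddd
ddddddddd
[16] ddddddddd
dddAAdddd
ddddAAddd
dddd>Addd
dddAAdddd
ddddddddd
[17] ddddddddd
dddAAdddd
dddd^Addd
dddddAddd
dddAAdddd
ddddddddd
[18] ddddddddd
dddAAdddd
ddd<dAddd
dddddAddd
dddAAdddd
ddddddddd
[19] ddddddddd
ddd^Adddd
dddAdAddd
dddddAddd
dddAAdddd
ddddddddd
[20] ddddddddd
dd<dAdddd
dddAdAddd
dddddAddd
dddAAdddd
ddddddddd
[21] dd^dddddd
ddAdAdddd
dddAdAddd
dddddAddd
dddAAdddd
ddddddddd
[22] ddA>ddddd
ddAdAdddd
dddAdAddd
dddddAddd
dddAAdddd
ddddddddd
[23] ddAAddddd
ddAvAdddd
dddAdAddd
dddddAddd
dddAAdddd
ddddddddd
[24] ddAAddddd
dd<AAdddd
dddAdAddd
dddddAddd
dddAAdddd
ddddddddd
[25] ddAAddddd
dddAAdddd
ddvAdAddd
dddddAddd
dddAAdddd
ddddddddd

south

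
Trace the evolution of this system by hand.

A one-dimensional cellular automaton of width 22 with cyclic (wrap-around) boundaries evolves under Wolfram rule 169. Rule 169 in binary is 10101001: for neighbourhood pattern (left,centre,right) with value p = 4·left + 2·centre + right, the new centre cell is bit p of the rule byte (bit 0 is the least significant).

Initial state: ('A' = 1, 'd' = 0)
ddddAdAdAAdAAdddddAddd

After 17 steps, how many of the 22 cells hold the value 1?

step 0: ddddAdAdAAdAAdddddAddd
step 1: AAAddAdAAdAAddAAAdddAA
step 2: AAddddAAdAAdddAAddAdAA
step 3: AddAAdAdAAddAdAddddAAA
step 4: dddAdAdAAddddAddAAdAAA
step 5: dAddAdAAddAAddddAdAAAd
step 6: dddddAAdddAddAAddAAAdd
step 7: AAAAdAddAddddAdddAAddA
step 8: AAAdAdddddAAdddAdAdddA
step 9: AAdAddAAAdAddAddAddAdA
step 10: AdAdddAAdAddddddddddAA
step 11: dAddAdAdAddAAAAAAAAdAA
step 12: AddddAdAdddAAAAAAAdAAd
step 13: ddAAddAddAdAAAAAAdAAdA
step 14: ddAdddddddAAAAAAdAAdAd
step 15: AdddAAAAAdAAAAAdAAdAdd
step 16: ddAdAAAAdAAAAAdAAdAddd
step 17: AddAAAAdAAAAAdAAdAddAA

15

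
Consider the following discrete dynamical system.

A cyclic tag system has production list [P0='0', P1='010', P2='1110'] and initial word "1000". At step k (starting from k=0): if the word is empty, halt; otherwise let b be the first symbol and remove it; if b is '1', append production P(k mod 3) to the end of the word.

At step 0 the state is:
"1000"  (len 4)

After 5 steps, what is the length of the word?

0

[0] "1000"  (len 4)
[1] "0000"  (len 4)
[2] "000"  (len 3)
[3] "00"  (len 2)
[4] "0"  (len 1)
[5] (halted — word empty)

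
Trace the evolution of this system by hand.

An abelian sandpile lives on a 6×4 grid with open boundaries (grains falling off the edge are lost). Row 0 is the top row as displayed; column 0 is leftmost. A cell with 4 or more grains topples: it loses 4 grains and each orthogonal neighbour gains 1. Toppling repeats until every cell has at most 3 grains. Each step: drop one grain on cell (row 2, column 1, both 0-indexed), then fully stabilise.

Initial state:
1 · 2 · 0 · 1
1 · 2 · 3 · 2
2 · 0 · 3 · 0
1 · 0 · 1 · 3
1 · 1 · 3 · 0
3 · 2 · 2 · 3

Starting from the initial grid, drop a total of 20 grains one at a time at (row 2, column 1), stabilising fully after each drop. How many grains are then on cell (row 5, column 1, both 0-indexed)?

3

0) 1 · 2 · 0 · 1
1 · 2 · 3 · 2
2 · 0 · 3 · 0
1 · 0 · 1 · 3
1 · 1 · 3 · 0
3 · 2 · 2 · 3
1) 1 · 2 · 0 · 1
1 · 2 · 3 · 2
2 · 1 · 3 · 0
1 · 0 · 1 · 3
1 · 1 · 3 · 0
3 · 2 · 2 · 3
2) 1 · 2 · 0 · 1
1 · 2 · 3 · 2
2 · 2 · 3 · 0
1 · 0 · 1 · 3
1 · 1 · 3 · 0
3 · 2 · 2 · 3
3) 1 · 2 · 0 · 1
1 · 2 · 3 · 2
2 · 3 · 3 · 0
1 · 0 · 1 · 3
1 · 1 · 3 · 0
3 · 2 · 2 · 3
4) 1 · 3 · 1 · 1
2 · 0 · 1 · 3
3 · 2 · 1 · 1
1 · 1 · 2 · 3
1 · 1 · 3 · 0
3 · 2 · 2 · 3
5) 1 · 3 · 1 · 1
2 · 0 · 1 · 3
3 · 3 · 1 · 1
1 · 1 · 2 · 3
1 · 1 · 3 · 0
3 · 2 · 2 · 3
6) 1 · 3 · 1 · 1
3 · 1 · 1 · 3
0 · 1 · 2 · 1
2 · 2 · 2 · 3
1 · 1 · 3 · 0
3 · 2 · 2 · 3
7) 1 · 3 · 1 · 1
3 · 1 · 1 · 3
0 · 2 · 2 · 1
2 · 2 · 2 · 3
1 · 1 · 3 · 0
3 · 2 · 2 · 3
8) 1 · 3 · 1 · 1
3 · 1 · 1 · 3
0 · 3 · 2 · 1
2 · 2 · 2 · 3
1 · 1 · 3 · 0
3 · 2 · 2 · 3
9) 1 · 3 · 1 · 1
3 · 2 · 1 · 3
1 · 0 · 3 · 1
2 · 3 · 2 · 3
1 · 1 · 3 · 0
3 · 2 · 2 · 3
10) 1 · 3 · 1 · 1
3 · 2 · 1 · 3
1 · 1 · 3 · 1
2 · 3 · 2 · 3
1 · 1 · 3 · 0
3 · 2 · 2 · 3
11) 1 · 3 · 1 · 1
3 · 2 · 1 · 3
1 · 2 · 3 · 1
2 · 3 · 2 · 3
1 · 1 · 3 · 0
3 · 2 · 2 · 3
12) 1 · 3 · 1 · 1
3 · 2 · 1 · 3
1 · 3 · 3 · 1
2 · 3 · 2 · 3
1 · 1 · 3 · 0
3 · 2 · 2 · 3
13) 1 · 3 · 1 · 1
3 · 3 · 2 · 3
2 · 2 · 1 · 3
3 · 1 · 2 · 0
1 · 3 · 0 · 2
3 · 2 · 3 · 3
14) 1 · 3 · 1 · 1
3 · 3 · 2 · 3
2 · 3 · 1 · 3
3 · 1 · 2 · 0
1 · 3 · 0 · 2
3 · 2 · 3 · 3
15) 3 · 0 · 2 · 1
1 · 2 · 3 · 3
1 · 2 · 2 · 3
0 · 3 · 2 · 0
2 · 3 · 0 · 2
3 · 2 · 3 · 3
16) 3 · 0 · 2 · 1
1 · 2 · 3 · 3
1 · 3 · 2 · 3
0 · 3 · 2 · 0
2 · 3 · 0 · 2
3 · 2 · 3 · 3
17) 3 · 0 · 2 · 1
1 · 3 · 3 · 3
2 · 1 · 3 · 3
1 · 1 · 3 · 0
3 · 0 · 1 · 2
3 · 3 · 3 · 3
18) 3 · 0 · 2 · 1
1 · 3 · 3 · 3
2 · 2 · 3 · 3
1 · 1 · 3 · 0
3 · 0 · 1 · 2
3 · 3 · 3 · 3
19) 3 · 0 · 2 · 1
1 · 3 · 3 · 3
2 · 3 · 3 · 3
1 · 1 · 3 · 0
3 · 0 · 1 · 2
3 · 3 · 3 · 3
20) 3 · 1 · 3 · 2
2 · 1 · 2 · 1
3 · 2 · 3 · 1
1 · 3 · 0 · 2
3 · 0 · 2 · 2
3 · 3 · 3 · 3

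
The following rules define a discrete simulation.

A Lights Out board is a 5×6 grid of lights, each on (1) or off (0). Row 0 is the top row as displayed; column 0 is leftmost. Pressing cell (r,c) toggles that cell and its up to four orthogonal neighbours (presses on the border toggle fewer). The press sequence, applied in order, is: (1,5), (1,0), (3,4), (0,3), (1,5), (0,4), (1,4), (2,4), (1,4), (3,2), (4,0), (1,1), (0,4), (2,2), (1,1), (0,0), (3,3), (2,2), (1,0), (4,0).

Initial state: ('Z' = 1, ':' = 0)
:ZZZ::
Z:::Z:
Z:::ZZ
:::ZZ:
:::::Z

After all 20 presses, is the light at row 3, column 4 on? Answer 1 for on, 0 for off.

0

t=0: :ZZZ::
Z:::Z:
Z:::ZZ
:::ZZ:
:::::Z
t=1: :ZZZ:Z
Z::::Z
Z:::Z:
:::ZZ:
:::::Z
t=2: ZZZZ:Z
:Z:::Z
::::Z:
:::ZZ:
:::::Z
t=3: ZZZZ:Z
:Z:::Z
::::::
:::::Z
::::ZZ
t=4: ZZ::ZZ
:Z:Z:Z
::::::
:::::Z
::::ZZ
t=5: ZZ::Z:
:Z:ZZ:
:::::Z
:::::Z
::::ZZ
t=6: ZZ:Z:Z
:Z:Z::
:::::Z
:::::Z
::::ZZ
t=7: ZZ:ZZZ
:Z::ZZ
::::ZZ
:::::Z
::::ZZ
t=8: ZZ:ZZZ
:Z:::Z
:::Z::
::::ZZ
::::ZZ
t=9: ZZ:Z:Z
:Z:ZZ:
:::ZZ:
::::ZZ
::::ZZ
t=10: ZZ:Z:Z
:Z:ZZ:
::ZZZ:
:ZZZZZ
::Z:ZZ
t=11: ZZ:Z:Z
:Z:ZZ:
::ZZZ:
ZZZZZZ
ZZZ:ZZ
t=12: Z::Z:Z
Z:ZZZ:
:ZZZZ:
ZZZZZZ
ZZZ:ZZ
t=13: Z:::Z:
Z:ZZ::
:ZZZZ:
ZZZZZZ
ZZZ:ZZ
t=14: Z:::Z:
Z::Z::
::::Z:
ZZ:ZZZ
ZZZ:ZZ
t=15: ZZ::Z:
:ZZZ::
:Z::Z:
ZZ:ZZZ
ZZZ:ZZ
t=16: ::::Z:
ZZZZ::
:Z::Z:
ZZ:ZZZ
ZZZ:ZZ
t=17: ::::Z:
ZZZZ::
:Z:ZZ:
ZZZ::Z
ZZZZZZ
t=18: ::::Z:
ZZ:Z::
::Z:Z:
ZZ:::Z
ZZZZZZ
t=19: Z:::Z:
:::Z::
Z:Z:Z:
ZZ:::Z
ZZZZZZ
t=20: Z:::Z:
:::Z::
Z:Z:Z:
:Z:::Z
::ZZZZ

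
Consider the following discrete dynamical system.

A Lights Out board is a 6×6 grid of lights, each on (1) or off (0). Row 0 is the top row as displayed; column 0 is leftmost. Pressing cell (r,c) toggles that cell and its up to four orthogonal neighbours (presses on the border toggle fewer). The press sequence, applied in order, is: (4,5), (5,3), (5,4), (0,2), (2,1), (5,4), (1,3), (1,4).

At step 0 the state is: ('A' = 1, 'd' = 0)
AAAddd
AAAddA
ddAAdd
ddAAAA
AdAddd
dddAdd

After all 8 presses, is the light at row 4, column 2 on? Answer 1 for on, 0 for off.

1

gen 0: AAAddd
AAAddA
ddAAdd
ddAAAA
AdAddd
dddAdd
gen 1: AAAddd
AAAddA
ddAAdd
ddAAAd
AdAdAA
dddAdA
gen 2: AAAddd
AAAddA
ddAAdd
ddAAAd
AdAAAA
ddAdAA
gen 3: AAAddd
AAAddA
ddAAdd
ddAAAd
AdAAdA
ddAAdd
gen 4: AddAdd
AAdddA
ddAAdd
ddAAAd
AdAAdA
ddAAdd
gen 5: AddAdd
AddddA
AAdAdd
dAAAAd
AdAAdA
ddAAdd
gen 6: AddAdd
AddddA
AAdAdd
dAAAAd
AdAAAA
ddAdAA
gen 7: Addddd
AdAAAA
AAdddd
dAAAAd
AdAAAA
ddAdAA
gen 8: AdddAd
AdAddd
AAddAd
dAAAAd
AdAAAA
ddAdAA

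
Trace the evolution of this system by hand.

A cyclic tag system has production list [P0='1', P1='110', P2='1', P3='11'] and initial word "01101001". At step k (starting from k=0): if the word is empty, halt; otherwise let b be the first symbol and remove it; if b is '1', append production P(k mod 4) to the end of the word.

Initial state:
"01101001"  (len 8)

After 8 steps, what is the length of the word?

k=0  "01101001"  (len 8)
k=1  "1101001"  (len 7)
k=2  "101001110"  (len 9)
k=3  "010011101"  (len 9)
k=4  "10011101"  (len 8)
k=5  "00111011"  (len 8)
k=6  "0111011"  (len 7)
k=7  "111011"  (len 6)
k=8  "1101111"  (len 7)

7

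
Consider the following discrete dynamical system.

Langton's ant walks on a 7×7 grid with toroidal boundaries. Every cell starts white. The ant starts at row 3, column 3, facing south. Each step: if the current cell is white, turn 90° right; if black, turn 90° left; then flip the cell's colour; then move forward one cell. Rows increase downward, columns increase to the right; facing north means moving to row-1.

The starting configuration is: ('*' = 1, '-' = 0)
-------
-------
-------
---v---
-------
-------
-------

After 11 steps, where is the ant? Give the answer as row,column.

2,5

[0] -------
-------
-------
---v---
-------
-------
-------
[1] -------
-------
-------
--<*---
-------
-------
-------
[2] -------
-------
--^----
--**---
-------
-------
-------
[3] -------
-------
--*>---
--**---
-------
-------
-------
[4] -------
-------
--**---
--*v---
-------
-------
-------
[5] -------
-------
--**---
--*->--
-------
-------
-------
[6] -------
-------
--**---
--*-*--
----v--
-------
-------
[7] -------
-------
--**---
--*-*--
---<*--
-------
-------
[8] -------
-------
--**---
--*^*--
---**--
-------
-------
[9] -------
-------
--**---
--**>--
---**--
-------
-------
[10] -------
-------
--**^--
--**---
---**--
-------
-------
[11] -------
-------
--***>-
--**---
---**--
-------
-------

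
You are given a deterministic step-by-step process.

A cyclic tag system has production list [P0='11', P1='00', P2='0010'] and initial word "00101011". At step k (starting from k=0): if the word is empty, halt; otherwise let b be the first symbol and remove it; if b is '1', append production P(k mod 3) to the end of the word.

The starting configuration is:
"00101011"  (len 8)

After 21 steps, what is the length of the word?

5

t=0: "00101011"  (len 8)
t=1: "0101011"  (len 7)
t=2: "101011"  (len 6)
t=3: "010110010"  (len 9)
t=4: "10110010"  (len 8)
t=5: "011001000"  (len 9)
t=6: "11001000"  (len 8)
t=7: "100100011"  (len 9)
t=8: "0010001100"  (len 10)
t=9: "010001100"  (len 9)
t=10: "10001100"  (len 8)
t=11: "000110000"  (len 9)
t=12: "00110000"  (len 8)
t=13: "0110000"  (len 7)
t=14: "110000"  (len 6)
t=15: "100000010"  (len 9)
t=16: "0000001011"  (len 10)
t=17: "000001011"  (len 9)
t=18: "00001011"  (len 8)
t=19: "0001011"  (len 7)
t=20: "001011"  (len 6)
t=21: "01011"  (len 5)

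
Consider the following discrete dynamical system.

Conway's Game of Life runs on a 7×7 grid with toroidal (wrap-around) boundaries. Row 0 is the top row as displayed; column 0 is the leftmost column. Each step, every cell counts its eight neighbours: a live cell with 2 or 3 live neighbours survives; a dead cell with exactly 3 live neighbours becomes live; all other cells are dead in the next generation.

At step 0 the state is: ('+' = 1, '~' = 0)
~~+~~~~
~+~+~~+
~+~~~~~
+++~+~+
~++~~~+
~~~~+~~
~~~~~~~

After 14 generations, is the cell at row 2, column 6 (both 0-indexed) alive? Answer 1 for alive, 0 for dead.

0) ~~+~~~~
~+~+~~+
~+~~~~~
+++~+~+
~++~~~+
~~~~+~~
~~~~~~~
1) ~~+~~~~
++~~~~~
~~~+~++
~~~+~++
~~+~~~+
~~~~~~~
~~~~~~~
2) ~+~~~~~
+++~~~+
~~+~~+~
+~++~~~
~~~~~++
~~~~~~~
~~~~~~~
3) ~++~~~~
+~+~~~+
~~~~~~~
~+++++~
~~~~~~+
~~~~~~~
~~~~~~~
4) +++~~~~
+~+~~~~
+~~~+++
~~++++~
~~++++~
~~~~~~~
~~~~~~~
5) +~+~~~~
~~++~+~
+~+~~~~
~++~~~~
~~+~~+~
~~~++~~
~+~~~~~
6) ~~++~~~
~~++~~+
~~~~~~~
~~++~~~
~++~+~~
~~+++~~
~+++~~~
7) ~~~~+~~
~~++~~~
~~~~~~~
~+++~~~
~+~~+~~
~~~~+~~
~+~~~~~
8) ~~++~~~
~~~+~~~
~+~~~~~
~+++~~~
~+~~+~~
~~~~~~~
~~~~~~~
9) ~~++~~~
~~~+~~~
~+~+~~~
++~+~~~
~+~+~~~
~~~~~~~
~~~~~~~
10) ~~++~~~
~~~++~~
++~++~~
++~++~~
++~~~~~
~~~~~~~
~~~~~~~
11) ~~+++~~
~+~~~~~
++~~~+~
~~~++~+
+++~~~~
~~~~~~~
~~~~~~~
12) ~~++~~~
++~++~~
+++~+++
~~~++++
++++~~~
~+~~~~~
~~~+~~~
13) ~+~~~~~
~~~~~~~
~~~~~~~
~~~~~~~
++~+~++
++~+~~~
~~~+~~~
14) ~~~~~~~
~~~~~~~
~~~~~~~
+~~~~~+
~+~~+~+
~+~+~~~
++~~~~~

0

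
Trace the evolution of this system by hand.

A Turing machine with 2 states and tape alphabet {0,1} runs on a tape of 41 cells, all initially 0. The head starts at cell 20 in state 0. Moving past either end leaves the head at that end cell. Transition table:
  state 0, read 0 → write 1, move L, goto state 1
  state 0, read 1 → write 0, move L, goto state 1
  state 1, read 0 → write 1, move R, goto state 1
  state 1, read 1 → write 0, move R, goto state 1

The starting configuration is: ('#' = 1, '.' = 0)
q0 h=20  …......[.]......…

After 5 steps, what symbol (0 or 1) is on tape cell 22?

1

[0] q0 h=20  …......[.]......…
[1] q1 h=19  …......[.]#.....…
[2] q1 h=20  ….....#[#]......…
[3] q1 h=21  …....#.[.]......…
[4] q1 h=22  …...#.#[.]......…
[5] q1 h=23  …..#.##[.]......…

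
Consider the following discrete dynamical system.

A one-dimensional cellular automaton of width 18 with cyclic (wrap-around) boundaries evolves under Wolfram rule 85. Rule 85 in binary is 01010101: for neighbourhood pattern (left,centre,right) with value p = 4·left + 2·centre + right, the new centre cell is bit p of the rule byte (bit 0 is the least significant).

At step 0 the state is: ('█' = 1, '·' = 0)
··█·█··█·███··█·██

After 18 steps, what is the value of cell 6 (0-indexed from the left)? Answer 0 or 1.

0

[0] ··█·█··█·███··█·██
[1] █·█·██·█···██·█··█
[2] █·█··█·███··█·██··
[3] █·██·█···██·█··██·
[4] █··█·███··█·██··█·
[5] ██·█···██·█··██·█·
[6] ·█·███··█·██··█·█·
[7] ·█···██·█··██·█·██
[8] ·███··█·██··█·█··█
[9] ···██·█··██·█·██·█
[10] ██··█·██··█·█··█·█
[11] ·██·█··██·█·██·█··
[12] ··█·██··█·█··█·███
[13] █·█··██·█·██·█···█
[14] █·██··█·█··█·███··
[15] █··██·█·██·█···██·
[16] ██··█·█··█·███··█·
[17] ·██·█·██·█···██·█·
[18] ··█·█··█·███··█·██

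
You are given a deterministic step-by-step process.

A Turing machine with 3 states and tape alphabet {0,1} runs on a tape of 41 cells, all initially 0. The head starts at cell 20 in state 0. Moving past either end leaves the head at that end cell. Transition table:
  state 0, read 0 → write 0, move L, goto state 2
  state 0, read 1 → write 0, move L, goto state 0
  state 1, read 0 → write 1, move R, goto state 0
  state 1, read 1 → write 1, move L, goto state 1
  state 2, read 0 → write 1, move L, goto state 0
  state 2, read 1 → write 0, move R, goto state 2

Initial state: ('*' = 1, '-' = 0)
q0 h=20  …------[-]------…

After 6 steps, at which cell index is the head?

step 0: q0 h=20  …------[-]------…
step 1: q2 h=19  …------[-]------…
step 2: q0 h=18  …------[-]*-----…
step 3: q2 h=17  …------[-]-*----…
step 4: q0 h=16  …------[-]*-*---…
step 5: q2 h=15  …------[-]-*-*--…
step 6: q0 h=14  …------[-]*-*-*-…

14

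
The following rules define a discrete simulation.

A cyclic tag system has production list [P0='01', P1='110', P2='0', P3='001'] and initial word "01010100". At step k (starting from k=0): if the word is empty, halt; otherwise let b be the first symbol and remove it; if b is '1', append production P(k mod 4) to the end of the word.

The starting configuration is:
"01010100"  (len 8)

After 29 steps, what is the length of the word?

gen 0: "01010100"  (len 8)
gen 1: "1010100"  (len 7)
gen 2: "010100110"  (len 9)
gen 3: "10100110"  (len 8)
gen 4: "0100110001"  (len 10)
gen 5: "100110001"  (len 9)
gen 6: "00110001110"  (len 11)
gen 7: "0110001110"  (len 10)
gen 8: "110001110"  (len 9)
gen 9: "1000111001"  (len 10)
gen 10: "000111001110"  (len 12)
gen 11: "00111001110"  (len 11)
gen 12: "0111001110"  (len 10)
gen 13: "111001110"  (len 9)
gen 14: "11001110110"  (len 11)
gen 15: "10011101100"  (len 11)
gen 16: "0011101100001"  (len 13)
gen 17: "011101100001"  (len 12)
gen 18: "11101100001"  (len 11)
gen 19: "11011000010"  (len 11)
gen 20: "1011000010001"  (len 13)
gen 21: "01100001000101"  (len 14)
gen 22: "1100001000101"  (len 13)
gen 23: "1000010001010"  (len 13)
gen 24: "000010001010001"  (len 15)
gen 25: "00010001010001"  (len 14)
gen 26: "0010001010001"  (len 13)
gen 27: "010001010001"  (len 12)
gen 28: "10001010001"  (len 11)
gen 29: "000101000101"  (len 12)

12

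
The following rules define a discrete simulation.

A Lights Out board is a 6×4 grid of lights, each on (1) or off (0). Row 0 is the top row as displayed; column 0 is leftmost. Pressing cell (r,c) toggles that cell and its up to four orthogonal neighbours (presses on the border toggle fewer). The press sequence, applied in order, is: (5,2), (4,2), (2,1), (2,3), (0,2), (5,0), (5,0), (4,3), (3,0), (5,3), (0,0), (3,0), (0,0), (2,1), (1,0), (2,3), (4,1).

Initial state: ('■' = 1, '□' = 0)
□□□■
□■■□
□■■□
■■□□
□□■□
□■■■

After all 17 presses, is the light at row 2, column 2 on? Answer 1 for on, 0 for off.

t=0: □□□■
□■■□
□■■□
■■□□
□□■□
□■■■
t=1: □□□■
□■■□
□■■□
■■□□
□□□□
□□□□
t=2: □□□■
□■■□
□■■□
■■■□
□■■■
□□■□
t=3: □□□■
□□■□
■□□□
■□■□
□■■■
□□■□
t=4: □□□■
□□■■
■□■■
■□■■
□■■■
□□■□
t=5: □■■□
□□□■
■□■■
■□■■
□■■■
□□■□
t=6: □■■□
□□□■
■□■■
■□■■
■■■■
■■■□
t=7: □■■□
□□□■
■□■■
■□■■
□■■■
□□■□
t=8: □■■□
□□□■
■□■■
■□■□
□■□□
□□■■
t=9: □■■□
□□□■
□□■■
□■■□
■■□□
□□■■
t=10: □■■□
□□□■
□□■■
□■■□
■■□■
□□□□
t=11: ■□■□
■□□■
□□■■
□■■□
■■□■
□□□□
t=12: ■□■□
■□□■
■□■■
■□■□
□■□■
□□□□
t=13: □■■□
□□□■
■□■■
■□■□
□■□■
□□□□
t=14: □■■□
□■□■
□■□■
■■■□
□■□■
□□□□
t=15: ■■■□
■□□■
■■□■
■■■□
□■□■
□□□□
t=16: ■■■□
■□□□
■■■□
■■■■
□■□■
□□□□
t=17: ■■■□
■□□□
■■■□
■□■■
■□■■
□■□□

1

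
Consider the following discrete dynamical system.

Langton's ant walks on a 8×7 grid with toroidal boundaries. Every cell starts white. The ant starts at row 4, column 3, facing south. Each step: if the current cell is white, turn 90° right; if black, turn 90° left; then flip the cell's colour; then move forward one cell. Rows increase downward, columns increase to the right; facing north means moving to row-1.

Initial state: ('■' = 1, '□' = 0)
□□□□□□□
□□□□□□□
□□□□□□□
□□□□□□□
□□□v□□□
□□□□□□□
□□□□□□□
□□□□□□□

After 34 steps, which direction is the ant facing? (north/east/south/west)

[0] □□□□□□□
□□□□□□□
□□□□□□□
□□□□□□□
□□□v□□□
□□□□□□□
□□□□□□□
□□□□□□□
[1] □□□□□□□
□□□□□□□
□□□□□□□
□□□□□□□
□□<■□□□
□□□□□□□
□□□□□□□
□□□□□□□
[2] □□□□□□□
□□□□□□□
□□□□□□□
□□^□□□□
□□■■□□□
□□□□□□□
□□□□□□□
□□□□□□□
[3] □□□□□□□
□□□□□□□
□□□□□□□
□□■>□□□
□□■■□□□
□□□□□□□
□□□□□□□
□□□□□□□
[4] □□□□□□□
□□□□□□□
□□□□□□□
□□■■□□□
□□■v□□□
□□□□□□□
□□□□□□□
□□□□□□□
[5] □□□□□□□
□□□□□□□
□□□□□□□
□□■■□□□
□□■□>□□
□□□□□□□
□□□□□□□
□□□□□□□
[6] □□□□□□□
□□□□□□□
□□□□□□□
□□■■□□□
□□■□■□□
□□□□v□□
□□□□□□□
□□□□□□□
[7] □□□□□□□
□□□□□□□
□□□□□□□
□□■■□□□
□□■□■□□
□□□<■□□
□□□□□□□
□□□□□□□
[8] □□□□□□□
□□□□□□□
□□□□□□□
□□■■□□□
□□■^■□□
□□□■■□□
□□□□□□□
□□□□□□□
[9] □□□□□□□
□□□□□□□
□□□□□□□
□□■■□□□
□□■■>□□
□□□■■□□
□□□□□□□
□□□□□□□
[10] □□□□□□□
□□□□□□□
□□□□□□□
□□■■^□□
□□■■□□□
□□□■■□□
□□□□□□□
□□□□□□□
[11] □□□□□□□
□□□□□□□
□□□□□□□
□□■■■>□
□□■■□□□
□□□■■□□
□□□□□□□
□□□□□□□
[12] □□□□□□□
□□□□□□□
□□□□□□□
□□■■■■□
□□■■□v□
□□□■■□□
□□□□□□□
□□□□□□□
[13] □□□□□□□
□□□□□□□
□□□□□□□
□□■■■■□
□□■■<■□
□□□■■□□
□□□□□□□
□□□□□□□
[14] □□□□□□□
□□□□□□□
□□□□□□□
□□■■^■□
□□■■■■□
□□□■■□□
□□□□□□□
□□□□□□□
[15] □□□□□□□
□□□□□□□
□□□□□□□
□□■<□■□
□□■■■■□
□□□■■□□
□□□□□□□
□□□□□□□
[16] □□□□□□□
□□□□□□□
□□□□□□□
□□■□□■□
□□■v■■□
□□□■■□□
□□□□□□□
□□□□□□□
[17] □□□□□□□
□□□□□□□
□□□□□□□
□□■□□■□
□□■□>■□
□□□■■□□
□□□□□□□
□□□□□□□
[18] □□□□□□□
□□□□□□□
□□□□□□□
□□■□^■□
□□■□□■□
□□□■■□□
□□□□□□□
□□□□□□□
[19] □□□□□□□
□□□□□□□
□□□□□□□
□□■□■>□
□□■□□■□
□□□■■□□
□□□□□□□
□□□□□□□
[20] □□□□□□□
□□□□□□□
□□□□□^□
□□■□■□□
□□■□□■□
□□□■■□□
□□□□□□□
□□□□□□□
[21] □□□□□□□
□□□□□□□
□□□□□■>
□□■□■□□
□□■□□■□
□□□■■□□
□□□□□□□
□□□□□□□
[22] □□□□□□□
□□□□□□□
□□□□□■■
□□■□■□v
□□■□□■□
□□□■■□□
□□□□□□□
□□□□□□□
[23] □□□□□□□
□□□□□□□
□□□□□■■
□□■□■<■
□□■□□■□
□□□■■□□
□□□□□□□
□□□□□□□
[24] □□□□□□□
□□□□□□□
□□□□□^■
□□■□■■■
□□■□□■□
□□□■■□□
□□□□□□□
□□□□□□□
[25] □□□□□□□
□□□□□□□
□□□□<□■
□□■□■■■
□□■□□■□
□□□■■□□
□□□□□□□
□□□□□□□
[26] □□□□□□□
□□□□^□□
□□□□■□■
□□■□■■■
□□■□□■□
□□□■■□□
□□□□□□□
□□□□□□□
[27] □□□□□□□
□□□□■>□
□□□□■□■
□□■□■■■
□□■□□■□
□□□■■□□
□□□□□□□
□□□□□□□
[28] □□□□□□□
□□□□■■□
□□□□■v■
□□■□■■■
□□■□□■□
□□□■■□□
□□□□□□□
□□□□□□□
[29] □□□□□□□
□□□□■■□
□□□□<■■
□□■□■■■
□□■□□■□
□□□■■□□
□□□□□□□
□□□□□□□
[30] □□□□□□□
□□□□■■□
□□□□□■■
□□■□v■■
□□■□□■□
□□□■■□□
□□□□□□□
□□□□□□□
[31] □□□□□□□
□□□□■■□
□□□□□■■
□□■□□>■
□□■□□■□
□□□■■□□
□□□□□□□
□□□□□□□
[32] □□□□□□□
□□□□■■□
□□□□□^■
□□■□□□■
□□■□□■□
□□□■■□□
□□□□□□□
□□□□□□□
[33] □□□□□□□
□□□□■■□
□□□□<□■
□□■□□□■
□□■□□■□
□□□■■□□
□□□□□□□
□□□□□□□
[34] □□□□□□□
□□□□^■□
□□□□■□■
□□■□□□■
□□■□□■□
□□□■■□□
□□□□□□□
□□□□□□□

north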